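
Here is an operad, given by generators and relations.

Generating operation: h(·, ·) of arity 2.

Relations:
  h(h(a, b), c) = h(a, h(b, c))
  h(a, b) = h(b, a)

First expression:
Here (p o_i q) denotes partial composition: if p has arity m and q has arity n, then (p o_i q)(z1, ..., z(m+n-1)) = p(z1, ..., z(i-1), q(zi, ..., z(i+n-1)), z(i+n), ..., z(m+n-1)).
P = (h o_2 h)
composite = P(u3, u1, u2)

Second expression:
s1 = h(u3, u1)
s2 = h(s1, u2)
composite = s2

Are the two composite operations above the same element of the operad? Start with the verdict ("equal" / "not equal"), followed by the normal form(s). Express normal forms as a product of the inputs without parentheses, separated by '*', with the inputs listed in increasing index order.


Reducing the first expression gives u1 * u2 * u3
Reducing the second expression gives u1 * u2 * u3
One common form — equal.

equal; the common form is u1 * u2 * u3


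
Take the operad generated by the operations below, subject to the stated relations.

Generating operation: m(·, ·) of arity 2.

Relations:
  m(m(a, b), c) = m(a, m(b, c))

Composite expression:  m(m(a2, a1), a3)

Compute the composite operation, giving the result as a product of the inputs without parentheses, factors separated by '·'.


a2 · a1 · a3

Every regrouping of m is equal, so read the a-inputs in written order.
m(a2, a1) linearizes to a2 · a1
m(m(a2, a1), a3) linearizes to a2 · a1 · a3


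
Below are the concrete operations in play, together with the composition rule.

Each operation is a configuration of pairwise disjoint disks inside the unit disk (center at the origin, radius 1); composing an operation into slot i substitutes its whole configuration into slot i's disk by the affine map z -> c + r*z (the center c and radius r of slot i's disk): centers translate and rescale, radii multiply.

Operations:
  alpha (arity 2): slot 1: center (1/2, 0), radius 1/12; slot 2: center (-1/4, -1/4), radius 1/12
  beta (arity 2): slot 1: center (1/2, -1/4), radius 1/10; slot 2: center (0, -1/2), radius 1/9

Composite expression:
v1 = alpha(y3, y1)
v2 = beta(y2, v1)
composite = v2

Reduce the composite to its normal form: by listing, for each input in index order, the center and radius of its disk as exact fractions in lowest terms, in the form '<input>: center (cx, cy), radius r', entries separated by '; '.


y1: center (-1/36, -19/36), radius 1/108; y2: center (1/2, -1/4), radius 1/10; y3: center (1/18, -1/2), radius 1/108


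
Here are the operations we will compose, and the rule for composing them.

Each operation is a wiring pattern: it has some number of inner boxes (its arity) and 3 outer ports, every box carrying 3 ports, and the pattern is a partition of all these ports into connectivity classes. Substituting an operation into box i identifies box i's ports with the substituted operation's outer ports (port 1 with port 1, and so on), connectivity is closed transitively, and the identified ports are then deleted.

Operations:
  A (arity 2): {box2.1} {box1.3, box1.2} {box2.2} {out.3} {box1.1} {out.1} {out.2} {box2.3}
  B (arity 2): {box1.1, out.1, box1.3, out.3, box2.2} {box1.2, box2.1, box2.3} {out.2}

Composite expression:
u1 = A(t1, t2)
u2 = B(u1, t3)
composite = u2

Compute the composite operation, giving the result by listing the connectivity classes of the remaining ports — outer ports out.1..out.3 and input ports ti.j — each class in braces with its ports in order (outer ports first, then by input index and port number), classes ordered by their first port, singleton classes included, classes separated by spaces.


After gluing at B, chains via deleted ports link the t-ports.
after A, the pattern on (t1, t2) reads {out.1} {out.2} {out.3} {t1.1} {t1.2, t1.3} {t2.1} {t2.2} {t2.3} (out.j = its outer ports)
after B, the pattern on (t1, t2, t3) reads {out.1, out.3, t3.2} {out.2} {t1.1} {t1.2, t1.3} {t2.1} {t2.2} {t2.3} {t3.1, t3.3} (out.j = its outer ports)

{out.1, out.3, t3.2} {out.2} {t1.1} {t1.2, t1.3} {t2.1} {t2.2} {t2.3} {t3.1, t3.3}


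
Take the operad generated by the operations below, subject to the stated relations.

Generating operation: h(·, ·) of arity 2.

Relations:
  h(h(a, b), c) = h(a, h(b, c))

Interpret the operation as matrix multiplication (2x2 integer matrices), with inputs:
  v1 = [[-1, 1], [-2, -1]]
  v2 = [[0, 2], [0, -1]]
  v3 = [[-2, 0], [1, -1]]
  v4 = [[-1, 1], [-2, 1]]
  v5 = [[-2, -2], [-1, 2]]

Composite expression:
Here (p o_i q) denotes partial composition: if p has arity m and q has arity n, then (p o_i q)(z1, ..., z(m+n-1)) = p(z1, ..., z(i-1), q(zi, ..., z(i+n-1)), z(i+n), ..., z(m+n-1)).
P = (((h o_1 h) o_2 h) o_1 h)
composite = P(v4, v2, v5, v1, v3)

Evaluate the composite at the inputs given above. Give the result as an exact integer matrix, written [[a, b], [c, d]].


[[-9, -9], [-15, -15]]

h(v4, v2) = [[0, -3], [0, -5]]
h(v5, v1) = [[6, 0], [-3, -3]]
h(h(v4, v2), h(v5, v1)) = [[9, 9], [15, 15]]
h(h(h(v4, v2), h(v5, v1)), v3) = [[-9, -9], [-15, -15]]


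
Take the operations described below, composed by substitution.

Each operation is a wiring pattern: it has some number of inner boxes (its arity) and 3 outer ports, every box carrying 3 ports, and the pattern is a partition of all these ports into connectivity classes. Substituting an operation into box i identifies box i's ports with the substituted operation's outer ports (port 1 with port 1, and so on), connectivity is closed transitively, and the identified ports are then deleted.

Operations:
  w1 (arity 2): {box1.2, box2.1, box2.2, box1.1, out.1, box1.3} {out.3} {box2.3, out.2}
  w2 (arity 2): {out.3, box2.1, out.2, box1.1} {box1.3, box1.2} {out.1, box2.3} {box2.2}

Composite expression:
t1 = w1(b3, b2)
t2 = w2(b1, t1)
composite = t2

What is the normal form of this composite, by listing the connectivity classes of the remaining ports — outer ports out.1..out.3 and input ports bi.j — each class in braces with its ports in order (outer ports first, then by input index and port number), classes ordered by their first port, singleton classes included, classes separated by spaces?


{out.1} {out.2, out.3, b1.1, b2.1, b2.2, b3.1, b3.2, b3.3} {b1.2, b1.3} {b2.3}

After gluing at w2, chains via deleted ports link the b-ports.
stage w1: inputs (b3, b2), connectivity {out.1, b2.1, b2.2, b3.1, b3.2, b3.3} {out.2, b2.3} {out.3}, out.j its boundary
stage w2: inputs (b1, b3, b2), connectivity {out.1} {out.2, out.3, b1.1, b2.1, b2.2, b3.1, b3.2, b3.3} {b1.2, b1.3} {b2.3}, out.j its boundary


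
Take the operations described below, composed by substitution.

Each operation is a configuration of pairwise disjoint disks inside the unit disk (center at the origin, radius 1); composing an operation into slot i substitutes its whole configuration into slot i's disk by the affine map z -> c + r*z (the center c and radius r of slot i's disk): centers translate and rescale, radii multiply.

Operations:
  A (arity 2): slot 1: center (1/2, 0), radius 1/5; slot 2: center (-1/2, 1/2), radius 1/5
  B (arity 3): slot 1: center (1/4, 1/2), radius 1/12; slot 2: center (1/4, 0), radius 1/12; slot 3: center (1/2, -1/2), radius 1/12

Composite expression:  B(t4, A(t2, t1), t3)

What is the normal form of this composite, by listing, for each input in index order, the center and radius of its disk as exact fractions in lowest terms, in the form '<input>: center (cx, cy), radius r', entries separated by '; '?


t1: center (5/24, 1/24), radius 1/60; t2: center (7/24, 0), radius 1/60; t3: center (1/2, -1/2), radius 1/12; t4: center (1/4, 1/2), radius 1/12

Only the slot chain above each t matters under B; compose those maps.
t4 passes through 1 substitution, ending at center (1/4, 1/2), radius 1/12
t2 passes through 2 substitutions, ending at center (7/24, 0), radius 1/60
t1 passes through 2 substitutions, ending at center (5/24, 1/24), radius 1/60
t3 passes through 1 substitution, ending at center (1/2, -1/2), radius 1/12


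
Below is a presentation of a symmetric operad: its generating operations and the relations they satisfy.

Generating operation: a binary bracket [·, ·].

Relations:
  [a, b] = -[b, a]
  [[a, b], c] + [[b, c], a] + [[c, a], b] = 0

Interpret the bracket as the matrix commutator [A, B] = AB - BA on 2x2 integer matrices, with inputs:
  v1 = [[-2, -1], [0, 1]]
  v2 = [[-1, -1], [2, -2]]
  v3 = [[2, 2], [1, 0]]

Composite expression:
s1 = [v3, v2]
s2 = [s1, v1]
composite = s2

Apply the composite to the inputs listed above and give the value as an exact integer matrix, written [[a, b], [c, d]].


[v3, v2] = [[5, -4], [-3, -5]]
[[v3, v2], v1] = [[-3, -22], [9, 3]]

[[-3, -22], [9, 3]]


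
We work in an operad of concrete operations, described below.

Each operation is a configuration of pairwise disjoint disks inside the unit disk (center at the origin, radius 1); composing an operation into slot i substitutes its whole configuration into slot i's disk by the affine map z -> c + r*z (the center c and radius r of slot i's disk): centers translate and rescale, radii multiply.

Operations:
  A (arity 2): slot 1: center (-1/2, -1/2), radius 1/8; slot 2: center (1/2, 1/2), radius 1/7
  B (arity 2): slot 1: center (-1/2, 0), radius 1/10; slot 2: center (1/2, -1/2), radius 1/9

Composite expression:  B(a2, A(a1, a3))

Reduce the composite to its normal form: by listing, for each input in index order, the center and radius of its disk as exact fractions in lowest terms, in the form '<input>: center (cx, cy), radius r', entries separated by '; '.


a1: center (4/9, -5/9), radius 1/72; a2: center (-1/2, 0), radius 1/10; a3: center (5/9, -4/9), radius 1/63

Affine substitution under B: radii multiply and a-centers shift.
input a2: composing its 1 substitution step yields center (-1/2, 0), radius 1/10
input a1: composing its 2 substitution steps yields center (4/9, -5/9), radius 1/72
input a3: composing its 2 substitution steps yields center (5/9, -4/9), radius 1/63


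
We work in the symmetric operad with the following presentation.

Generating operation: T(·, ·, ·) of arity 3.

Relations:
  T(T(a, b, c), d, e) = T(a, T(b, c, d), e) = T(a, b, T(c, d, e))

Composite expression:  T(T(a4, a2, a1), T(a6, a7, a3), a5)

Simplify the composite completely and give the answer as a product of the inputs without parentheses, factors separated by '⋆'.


Associativity of T dissolves the nesting; only the a-input order survives.
T(a4, a2, a1) unparenthesizes to a4 ⋆ a2 ⋆ a1
T(a6, a7, a3) unparenthesizes to a6 ⋆ a7 ⋆ a3
T(T(a4, a2, a1), T(a6, a7, a3), a5) unparenthesizes to a4 ⋆ a2 ⋆ a1 ⋆ a6 ⋆ a7 ⋆ a3 ⋆ a5

a4 ⋆ a2 ⋆ a1 ⋆ a6 ⋆ a7 ⋆ a3 ⋆ a5


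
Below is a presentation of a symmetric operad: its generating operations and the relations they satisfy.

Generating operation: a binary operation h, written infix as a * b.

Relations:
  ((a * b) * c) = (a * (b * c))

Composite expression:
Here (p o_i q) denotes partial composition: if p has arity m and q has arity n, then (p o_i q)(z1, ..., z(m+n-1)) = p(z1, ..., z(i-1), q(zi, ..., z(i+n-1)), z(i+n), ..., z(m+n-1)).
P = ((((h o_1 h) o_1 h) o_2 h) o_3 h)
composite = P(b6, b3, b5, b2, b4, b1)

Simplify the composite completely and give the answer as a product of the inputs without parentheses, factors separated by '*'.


Associativity of h dissolves the nesting; only the b-input order survives.
(b5 * b2) spells out as b5 * b2
(b3 * (b5 * b2)) spells out as b3 * b5 * b2
(b6 * (b3 * (b5 * b2))) spells out as b6 * b3 * b5 * b2
((b6 * (b3 * (b5 * b2))) * b4) spells out as b6 * b3 * b5 * b2 * b4
(((b6 * (b3 * (b5 * b2))) * b4) * b1) spells out as b6 * b3 * b5 * b2 * b4 * b1

b6 * b3 * b5 * b2 * b4 * b1


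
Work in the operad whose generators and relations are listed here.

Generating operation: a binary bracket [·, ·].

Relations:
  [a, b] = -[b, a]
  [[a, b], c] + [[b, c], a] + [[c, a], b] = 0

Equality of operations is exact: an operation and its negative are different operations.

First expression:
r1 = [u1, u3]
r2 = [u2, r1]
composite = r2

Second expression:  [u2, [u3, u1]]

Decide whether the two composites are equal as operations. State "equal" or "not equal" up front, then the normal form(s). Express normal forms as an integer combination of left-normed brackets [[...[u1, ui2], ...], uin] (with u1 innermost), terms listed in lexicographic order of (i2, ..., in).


Normal form of the first expression: -[[u1, u3], u2]
Normal form of the second expression: [[u1, u3], u2]
Different reductions; not equal.

not equal: they reduce to -[[u1, u3], u2] and [[u1, u3], u2]


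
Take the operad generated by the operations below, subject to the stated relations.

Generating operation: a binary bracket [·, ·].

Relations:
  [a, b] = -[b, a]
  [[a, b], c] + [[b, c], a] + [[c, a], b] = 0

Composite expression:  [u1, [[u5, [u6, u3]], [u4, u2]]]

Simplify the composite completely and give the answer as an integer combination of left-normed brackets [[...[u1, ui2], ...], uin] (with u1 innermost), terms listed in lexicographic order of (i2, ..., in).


[[[[[u1, u2], u4], u3], u6], u5] - [[[[[u1, u2], u4], u5], u3], u6] + [[[[[u1, u2], u4], u5], u6], u3] - [[[[[u1, u2], u4], u6], u3], u5] - [[[[[u1, u3], u6], u5], u2], u4] + [[[[[u1, u3], u6], u5], u4], u2] - [[[[[u1, u4], u2], u3], u6], u5] + [[[[[u1, u4], u2], u5], u3], u6] - [[[[[u1, u4], u2], u5], u6], u3] + [[[[[u1, u4], u2], u6], u3], u5] + [[[[[u1, u5], u3], u6], u2], u4] - [[[[[u1, u5], u3], u6], u4], u2] - [[[[[u1, u5], u6], u3], u2], u4] + [[[[[u1, u5], u6], u3], u4], u2] + [[[[[u1, u6], u3], u5], u2], u4] - [[[[[u1, u6], u3], u5], u4], u2]

Antisymmetry and Jacobi reduce to u1-anchored left-normed brackets.
Composite bracket: [u1, [[u5, [u6, u3]], [u4, u2]]]
Each bracket splits as ab - ba, giving 32 signed words (2^5 = 32).
Words beginning with u1 determine it all:
  the word u1u2u4u3u6u5 carries sign +1 and contributes +[[[[[u1, u2], u4], u3], u6], u5]
  the word u1u2u4u5u3u6 carries sign -1 and contributes -[[[[[u1, u2], u4], u5], u3], u6]
  the word u1u2u4u5u6u3 carries sign +1 and contributes +[[[[[u1, u2], u4], u5], u6], u3]
  the word u1u2u4u6u3u5 carries sign -1 and contributes -[[[[[u1, u2], u4], u6], u3], u5]
  the word u1u3u6u5u2u4 carries sign -1 and contributes -[[[[[u1, u3], u6], u5], u2], u4]
  the word u1u3u6u5u4u2 carries sign +1 and contributes +[[[[[u1, u3], u6], u5], u4], u2]
  the word u1u4u2u3u6u5 carries sign -1 and contributes -[[[[[u1, u4], u2], u3], u6], u5]
  the word u1u4u2u5u3u6 carries sign +1 and contributes +[[[[[u1, u4], u2], u5], u3], u6]
  the word u1u4u2u5u6u3 carries sign -1 and contributes -[[[[[u1, u4], u2], u5], u6], u3]
  the word u1u4u2u6u3u5 carries sign +1 and contributes +[[[[[u1, u4], u2], u6], u3], u5]
  the word u1u5u3u6u2u4 carries sign +1 and contributes +[[[[[u1, u5], u3], u6], u2], u4]
  the word u1u5u3u6u4u2 carries sign -1 and contributes -[[[[[u1, u5], u3], u6], u4], u2]
  the word u1u5u6u3u2u4 carries sign -1 and contributes -[[[[[u1, u5], u6], u3], u2], u4]
  the word u1u5u6u3u4u2 carries sign +1 and contributes +[[[[[u1, u5], u6], u3], u4], u2]
  the word u1u6u3u5u2u4 carries sign +1 and contributes +[[[[[u1, u6], u3], u5], u2], u4]
  the word u1u6u3u5u4u2 carries sign -1 and contributes -[[[[[u1, u6], u3], u5], u4], u2]


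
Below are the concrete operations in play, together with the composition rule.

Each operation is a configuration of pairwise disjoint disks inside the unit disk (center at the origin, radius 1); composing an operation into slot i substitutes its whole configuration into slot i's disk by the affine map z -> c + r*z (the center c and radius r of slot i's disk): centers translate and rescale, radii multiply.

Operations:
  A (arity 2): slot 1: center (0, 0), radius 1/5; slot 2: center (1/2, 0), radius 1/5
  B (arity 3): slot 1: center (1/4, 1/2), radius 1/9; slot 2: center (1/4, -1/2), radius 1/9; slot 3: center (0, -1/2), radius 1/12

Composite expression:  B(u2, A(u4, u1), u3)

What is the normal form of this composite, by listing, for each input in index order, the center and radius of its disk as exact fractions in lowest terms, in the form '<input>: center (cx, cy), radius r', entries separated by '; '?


Nesting under B composes maps z -> c + r*z down each u-path.
tracing u2 down its 1-map path: center (1/4, 1/2), radius 1/9
tracing u4 down its 2-map path: center (1/4, -1/2), radius 1/45
tracing u1 down its 2-map path: center (11/36, -1/2), radius 1/45
tracing u3 down its 1-map path: center (0, -1/2), radius 1/12

u1: center (11/36, -1/2), radius 1/45; u2: center (1/4, 1/2), radius 1/9; u3: center (0, -1/2), radius 1/12; u4: center (1/4, -1/2), radius 1/45


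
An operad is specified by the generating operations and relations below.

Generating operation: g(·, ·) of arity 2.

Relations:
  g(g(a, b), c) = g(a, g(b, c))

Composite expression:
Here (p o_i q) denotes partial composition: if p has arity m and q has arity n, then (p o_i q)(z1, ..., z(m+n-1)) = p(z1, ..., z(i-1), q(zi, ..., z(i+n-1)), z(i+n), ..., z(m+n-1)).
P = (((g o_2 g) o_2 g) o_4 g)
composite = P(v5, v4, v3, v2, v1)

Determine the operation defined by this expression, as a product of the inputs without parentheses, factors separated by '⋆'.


Under associativity of g, the answer is the v's in reading order.
g(v4, v3) collapses to v4 ⋆ v3
g(v2, v1) collapses to v2 ⋆ v1
g(g(v4, v3), g(v2, v1)) collapses to v4 ⋆ v3 ⋆ v2 ⋆ v1
g(v5, g(g(v4, v3), g(v2, v1))) collapses to v5 ⋆ v4 ⋆ v3 ⋆ v2 ⋆ v1

v5 ⋆ v4 ⋆ v3 ⋆ v2 ⋆ v1


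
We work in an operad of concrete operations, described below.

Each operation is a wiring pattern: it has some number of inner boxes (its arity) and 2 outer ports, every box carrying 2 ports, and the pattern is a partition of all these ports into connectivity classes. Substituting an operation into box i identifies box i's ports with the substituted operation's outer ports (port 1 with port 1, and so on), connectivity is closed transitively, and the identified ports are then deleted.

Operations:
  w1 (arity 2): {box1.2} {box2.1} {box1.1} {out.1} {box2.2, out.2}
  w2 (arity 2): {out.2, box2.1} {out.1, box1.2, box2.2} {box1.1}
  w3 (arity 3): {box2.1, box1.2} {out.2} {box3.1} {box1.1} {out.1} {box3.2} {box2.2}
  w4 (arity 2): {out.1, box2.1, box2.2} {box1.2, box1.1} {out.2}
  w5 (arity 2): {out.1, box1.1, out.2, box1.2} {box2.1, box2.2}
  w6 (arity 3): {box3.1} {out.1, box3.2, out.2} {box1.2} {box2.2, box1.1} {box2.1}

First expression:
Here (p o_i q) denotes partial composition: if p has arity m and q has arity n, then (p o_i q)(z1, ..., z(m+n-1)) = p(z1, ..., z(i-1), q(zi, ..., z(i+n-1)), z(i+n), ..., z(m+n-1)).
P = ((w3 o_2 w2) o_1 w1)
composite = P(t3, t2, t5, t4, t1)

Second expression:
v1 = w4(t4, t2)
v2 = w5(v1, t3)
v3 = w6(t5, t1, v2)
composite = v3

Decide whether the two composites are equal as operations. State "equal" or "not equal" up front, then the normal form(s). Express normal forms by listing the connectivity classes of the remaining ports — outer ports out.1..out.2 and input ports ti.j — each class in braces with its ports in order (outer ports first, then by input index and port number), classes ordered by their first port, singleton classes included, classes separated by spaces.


not equal — first {out.1} {out.2} {t1.1} {t1.2} {t2.1} {t2.2, t4.2, t5.2} {t3.1} {t3.2} {t4.1} {t5.1}, second {out.1, out.2, t2.1, t2.2} {t1.1} {t1.2, t5.1} {t3.1, t3.2} {t4.1, t4.2} {t5.2}

The first expression, normalized: {out.1} {out.2} {t1.1} {t1.2} {t2.1} {t2.2, t4.2, t5.2} {t3.1} {t3.2} {t4.1} {t5.1}
The second expression, normalized: {out.1, out.2, t2.1, t2.2} {t1.1} {t1.2, t5.1} {t3.1, t3.2} {t4.1, t4.2} {t5.2}
The forms do not match — not equal.


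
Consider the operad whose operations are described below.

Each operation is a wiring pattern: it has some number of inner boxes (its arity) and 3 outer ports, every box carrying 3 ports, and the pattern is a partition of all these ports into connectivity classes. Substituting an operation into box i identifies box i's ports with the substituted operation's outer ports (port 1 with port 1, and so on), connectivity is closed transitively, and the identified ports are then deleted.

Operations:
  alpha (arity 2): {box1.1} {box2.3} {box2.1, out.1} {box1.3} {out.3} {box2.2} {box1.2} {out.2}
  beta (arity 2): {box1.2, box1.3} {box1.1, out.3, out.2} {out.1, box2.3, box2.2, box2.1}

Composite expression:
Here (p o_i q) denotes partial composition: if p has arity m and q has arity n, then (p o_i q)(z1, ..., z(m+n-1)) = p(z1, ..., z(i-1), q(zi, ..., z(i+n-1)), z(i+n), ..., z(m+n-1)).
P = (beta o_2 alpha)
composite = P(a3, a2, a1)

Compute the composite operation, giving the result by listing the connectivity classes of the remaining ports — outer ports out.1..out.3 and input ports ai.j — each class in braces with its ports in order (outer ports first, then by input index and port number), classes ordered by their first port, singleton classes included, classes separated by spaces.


Treat the ports identified at beta as solder joints: merge, then drop.
after alpha, the pattern on (a2, a1) reads {out.1, a1.1} {out.2} {out.3} {a1.2} {a1.3} {a2.1} {a2.2} {a2.3} (out.j = its outer ports)
after beta, the pattern on (a3, a2, a1) reads {out.1, a1.1} {out.2, out.3, a3.1} {a1.2} {a1.3} {a2.1} {a2.2} {a2.3} {a3.2, a3.3} (out.j = its outer ports)

{out.1, a1.1} {out.2, out.3, a3.1} {a1.2} {a1.3} {a2.1} {a2.2} {a2.3} {a3.2, a3.3}


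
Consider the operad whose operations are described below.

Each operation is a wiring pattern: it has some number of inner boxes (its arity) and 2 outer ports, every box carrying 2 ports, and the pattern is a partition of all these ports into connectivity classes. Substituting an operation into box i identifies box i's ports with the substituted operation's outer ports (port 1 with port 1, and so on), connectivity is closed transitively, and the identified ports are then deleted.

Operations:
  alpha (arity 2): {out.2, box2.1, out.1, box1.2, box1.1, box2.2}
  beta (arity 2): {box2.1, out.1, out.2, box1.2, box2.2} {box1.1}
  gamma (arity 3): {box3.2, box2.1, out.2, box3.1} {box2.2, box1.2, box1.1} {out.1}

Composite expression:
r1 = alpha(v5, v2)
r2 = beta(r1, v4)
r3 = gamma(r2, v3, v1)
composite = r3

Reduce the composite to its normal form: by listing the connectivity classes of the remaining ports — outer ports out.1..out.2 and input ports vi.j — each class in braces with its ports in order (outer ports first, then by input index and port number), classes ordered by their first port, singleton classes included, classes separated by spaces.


{out.1} {out.2, v1.1, v1.2, v3.1} {v2.1, v2.2, v3.2, v4.1, v4.2, v5.1, v5.2}

Reachability decides: close wires over gamma-identified ports.
alpha over (v5, v2) gives {out.1, out.2, v2.1, v2.2, v5.1, v5.2}, out.j being that stage's outer ports
beta over (v5, v2, v4) gives {out.1, out.2, v2.1, v2.2, v4.1, v4.2, v5.1, v5.2}, out.j being that stage's outer ports
gamma over (v5, v2, v4, v3, v1) gives {out.1} {out.2, v1.1, v1.2, v3.1} {v2.1, v2.2, v3.2, v4.1, v4.2, v5.1, v5.2}, out.j being that stage's outer ports


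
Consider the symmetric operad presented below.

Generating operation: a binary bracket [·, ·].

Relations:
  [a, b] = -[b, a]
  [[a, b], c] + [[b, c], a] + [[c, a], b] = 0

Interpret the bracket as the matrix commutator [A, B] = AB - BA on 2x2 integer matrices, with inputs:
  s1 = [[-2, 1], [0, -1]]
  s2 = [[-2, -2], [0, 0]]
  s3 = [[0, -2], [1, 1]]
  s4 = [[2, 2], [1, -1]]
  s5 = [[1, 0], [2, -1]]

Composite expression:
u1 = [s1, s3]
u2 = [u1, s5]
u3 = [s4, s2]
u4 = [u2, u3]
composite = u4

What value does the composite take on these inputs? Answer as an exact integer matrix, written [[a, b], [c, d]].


[[8, 0], [16, -8]]


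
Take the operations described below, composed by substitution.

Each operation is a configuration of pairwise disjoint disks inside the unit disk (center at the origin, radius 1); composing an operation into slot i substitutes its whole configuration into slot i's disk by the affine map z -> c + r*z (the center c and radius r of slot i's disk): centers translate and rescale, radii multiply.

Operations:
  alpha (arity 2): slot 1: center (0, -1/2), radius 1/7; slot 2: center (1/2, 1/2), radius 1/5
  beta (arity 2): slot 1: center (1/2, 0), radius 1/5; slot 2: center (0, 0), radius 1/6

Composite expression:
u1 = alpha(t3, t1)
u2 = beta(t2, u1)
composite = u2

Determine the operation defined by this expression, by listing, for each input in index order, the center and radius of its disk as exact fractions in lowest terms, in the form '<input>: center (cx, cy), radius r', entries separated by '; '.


Only the slot chain above each t matters under beta; compose those maps.
input t2: composing its 1 substitution step yields center (1/2, 0), radius 1/5
input t3: composing its 2 substitution steps yields center (0, -1/12), radius 1/42
input t1: composing its 2 substitution steps yields center (1/12, 1/12), radius 1/30

t1: center (1/12, 1/12), radius 1/30; t2: center (1/2, 0), radius 1/5; t3: center (0, -1/12), radius 1/42


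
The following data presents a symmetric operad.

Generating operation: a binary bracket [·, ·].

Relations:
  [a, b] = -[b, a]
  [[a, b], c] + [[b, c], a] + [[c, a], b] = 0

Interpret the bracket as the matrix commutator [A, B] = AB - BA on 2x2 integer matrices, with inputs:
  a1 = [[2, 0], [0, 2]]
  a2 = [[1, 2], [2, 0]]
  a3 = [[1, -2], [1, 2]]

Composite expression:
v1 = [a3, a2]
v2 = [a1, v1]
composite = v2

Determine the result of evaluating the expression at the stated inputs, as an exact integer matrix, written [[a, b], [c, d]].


[[0, 0], [0, 0]]

[a3, a2] = [[-6, 0], [3, 6]]
[a1, [a3, a2]] = [[0, 0], [0, 0]]


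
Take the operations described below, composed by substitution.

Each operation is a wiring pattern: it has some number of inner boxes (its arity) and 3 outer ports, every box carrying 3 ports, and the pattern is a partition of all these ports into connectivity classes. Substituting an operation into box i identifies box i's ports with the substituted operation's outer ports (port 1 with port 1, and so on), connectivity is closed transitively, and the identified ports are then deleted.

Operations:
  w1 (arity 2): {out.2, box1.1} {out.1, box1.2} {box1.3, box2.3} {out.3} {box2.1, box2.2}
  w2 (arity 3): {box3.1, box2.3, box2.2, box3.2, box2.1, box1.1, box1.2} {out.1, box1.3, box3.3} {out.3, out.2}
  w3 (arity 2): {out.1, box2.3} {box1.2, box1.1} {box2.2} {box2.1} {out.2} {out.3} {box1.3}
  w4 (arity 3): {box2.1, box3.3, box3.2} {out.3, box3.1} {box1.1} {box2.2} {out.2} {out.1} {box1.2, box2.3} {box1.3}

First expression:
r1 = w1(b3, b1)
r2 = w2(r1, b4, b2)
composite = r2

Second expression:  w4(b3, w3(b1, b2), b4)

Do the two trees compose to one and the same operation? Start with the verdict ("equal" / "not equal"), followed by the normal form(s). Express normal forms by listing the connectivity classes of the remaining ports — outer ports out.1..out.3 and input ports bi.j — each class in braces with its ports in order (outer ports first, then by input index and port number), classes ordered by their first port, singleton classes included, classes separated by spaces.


not equal — first {out.1, b2.3} {out.2, out.3} {b1.1, b1.2} {b1.3, b3.3} {b2.1, b2.2, b3.1, b3.2, b4.1, b4.2, b4.3}, second {out.1} {out.2} {out.3, b4.1} {b1.1, b1.2} {b1.3} {b2.1} {b2.2} {b2.3, b4.2, b4.3} {b3.1} {b3.2} {b3.3}

Reducing the first expression gives {out.1, b2.3} {out.2, out.3} {b1.1, b1.2} {b1.3, b3.3} {b2.1, b2.2, b3.1, b3.2, b4.1, b4.2, b4.3}
Reducing the second expression gives {out.1} {out.2} {out.3, b4.1} {b1.1, b1.2} {b1.3} {b2.1} {b2.2} {b2.3, b4.2, b4.3} {b3.1} {b3.2} {b3.3}
The forms do not match — not equal.


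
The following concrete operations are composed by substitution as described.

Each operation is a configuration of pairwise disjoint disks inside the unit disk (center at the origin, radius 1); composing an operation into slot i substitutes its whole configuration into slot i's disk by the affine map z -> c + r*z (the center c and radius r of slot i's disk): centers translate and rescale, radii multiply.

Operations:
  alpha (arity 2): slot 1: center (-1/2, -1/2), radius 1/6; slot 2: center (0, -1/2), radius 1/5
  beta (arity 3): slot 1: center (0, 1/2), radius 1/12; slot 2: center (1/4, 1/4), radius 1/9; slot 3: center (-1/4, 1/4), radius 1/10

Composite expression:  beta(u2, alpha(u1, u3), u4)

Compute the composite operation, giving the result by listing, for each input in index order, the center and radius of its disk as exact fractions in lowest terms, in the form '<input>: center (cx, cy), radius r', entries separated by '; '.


u1: center (7/36, 7/36), radius 1/54; u2: center (0, 1/2), radius 1/12; u3: center (1/4, 7/36), radius 1/45; u4: center (-1/4, 1/4), radius 1/10

Affine substitution under beta: radii multiply and u-centers shift.
input u2: applying the 1 nested substitution gives center (0, 1/2), radius 1/12
input u1: applying the 2 nested substitutions gives center (7/36, 7/36), radius 1/54
input u3: applying the 2 nested substitutions gives center (1/4, 7/36), radius 1/45
input u4: applying the 1 nested substitution gives center (-1/4, 1/4), radius 1/10


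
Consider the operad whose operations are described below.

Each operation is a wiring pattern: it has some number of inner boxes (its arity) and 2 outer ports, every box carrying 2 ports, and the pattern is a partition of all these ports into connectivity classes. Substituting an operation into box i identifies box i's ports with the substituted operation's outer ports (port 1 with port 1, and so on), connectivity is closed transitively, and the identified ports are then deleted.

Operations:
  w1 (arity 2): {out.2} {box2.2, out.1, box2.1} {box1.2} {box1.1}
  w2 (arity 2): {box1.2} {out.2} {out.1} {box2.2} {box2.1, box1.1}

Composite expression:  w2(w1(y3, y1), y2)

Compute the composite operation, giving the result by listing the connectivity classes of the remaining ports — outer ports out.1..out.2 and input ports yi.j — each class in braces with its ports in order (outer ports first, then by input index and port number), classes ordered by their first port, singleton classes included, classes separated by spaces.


{out.1} {out.2} {y1.1, y1.2, y2.1} {y2.2} {y3.1} {y3.2}

Substituting into w2 glues patterns; closure does the rest.
w1 over (y3, y1) gives {out.1, y1.1, y1.2} {out.2} {y3.1} {y3.2}, out.j being that stage's outer ports
w2 over (y3, y1, y2) gives {out.1} {out.2} {y1.1, y1.2, y2.1} {y2.2} {y3.1} {y3.2}, out.j being that stage's outer ports


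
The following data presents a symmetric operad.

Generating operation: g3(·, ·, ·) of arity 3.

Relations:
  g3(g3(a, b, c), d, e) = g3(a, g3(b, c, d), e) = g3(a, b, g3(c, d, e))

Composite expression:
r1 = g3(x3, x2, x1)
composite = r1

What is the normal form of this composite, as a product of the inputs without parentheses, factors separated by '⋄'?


Key point: g3 is associative — brackets drop, the x-order remains.
g3(x3, x2, x1) linearizes to x3 ⋄ x2 ⋄ x1

x3 ⋄ x2 ⋄ x1


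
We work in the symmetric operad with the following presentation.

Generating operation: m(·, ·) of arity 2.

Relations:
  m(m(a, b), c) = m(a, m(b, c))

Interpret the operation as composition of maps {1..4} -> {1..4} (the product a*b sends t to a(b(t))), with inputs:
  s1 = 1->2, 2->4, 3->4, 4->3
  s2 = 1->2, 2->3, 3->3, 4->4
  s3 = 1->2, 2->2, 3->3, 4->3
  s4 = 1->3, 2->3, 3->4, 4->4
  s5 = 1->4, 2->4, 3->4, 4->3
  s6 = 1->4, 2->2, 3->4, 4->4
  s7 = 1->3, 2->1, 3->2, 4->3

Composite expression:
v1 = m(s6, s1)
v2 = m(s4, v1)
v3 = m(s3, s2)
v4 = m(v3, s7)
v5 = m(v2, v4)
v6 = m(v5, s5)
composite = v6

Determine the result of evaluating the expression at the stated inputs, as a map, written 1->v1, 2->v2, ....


1->4, 2->4, 3->4, 4->4

m(s6, s1) = 1->2, 2->4, 3->4, 4->4
m(s4, m(s6, s1)) = 1->3, 2->4, 3->4, 4->4
m(s3, s2) = 1->2, 2->3, 3->3, 4->3
m(m(s3, s2), s7) = 1->3, 2->2, 3->3, 4->3
m(m(s4, m(s6, s1)), m(m(s3, s2), s7)) = 1->4, 2->4, 3->4, 4->4
m(m(m(s4, m(s6, s1)), m(m(s3, s2), s7)), s5) = 1->4, 2->4, 3->4, 4->4


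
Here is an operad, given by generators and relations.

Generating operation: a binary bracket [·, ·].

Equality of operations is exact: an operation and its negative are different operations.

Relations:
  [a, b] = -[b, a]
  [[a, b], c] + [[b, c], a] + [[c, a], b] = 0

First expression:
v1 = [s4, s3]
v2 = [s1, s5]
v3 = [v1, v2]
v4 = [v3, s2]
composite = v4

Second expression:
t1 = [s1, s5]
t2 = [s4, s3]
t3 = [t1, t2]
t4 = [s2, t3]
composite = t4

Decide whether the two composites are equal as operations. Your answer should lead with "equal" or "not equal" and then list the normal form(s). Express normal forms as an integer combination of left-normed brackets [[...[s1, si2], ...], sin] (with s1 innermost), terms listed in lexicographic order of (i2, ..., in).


In normal form, the first expression is [[[[s1, s5], s3], s4], s2] - [[[[s1, s5], s4], s3], s2]
In normal form, the second expression is [[[[s1, s5], s3], s4], s2] - [[[[s1, s5], s4], s3], s2]
Both agree, so they are equal.

equal — both sides give [[[[s1, s5], s3], s4], s2] - [[[[s1, s5], s4], s3], s2]


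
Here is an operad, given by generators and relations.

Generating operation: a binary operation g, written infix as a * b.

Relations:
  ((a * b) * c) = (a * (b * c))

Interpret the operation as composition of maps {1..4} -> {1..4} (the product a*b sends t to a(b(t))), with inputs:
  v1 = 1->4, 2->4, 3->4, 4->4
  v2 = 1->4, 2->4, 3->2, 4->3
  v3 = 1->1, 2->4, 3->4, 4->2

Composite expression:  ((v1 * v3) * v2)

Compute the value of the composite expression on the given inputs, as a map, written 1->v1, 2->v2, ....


(v1 * v3) = 1->4, 2->4, 3->4, 4->4
((v1 * v3) * v2) = 1->4, 2->4, 3->4, 4->4

1->4, 2->4, 3->4, 4->4


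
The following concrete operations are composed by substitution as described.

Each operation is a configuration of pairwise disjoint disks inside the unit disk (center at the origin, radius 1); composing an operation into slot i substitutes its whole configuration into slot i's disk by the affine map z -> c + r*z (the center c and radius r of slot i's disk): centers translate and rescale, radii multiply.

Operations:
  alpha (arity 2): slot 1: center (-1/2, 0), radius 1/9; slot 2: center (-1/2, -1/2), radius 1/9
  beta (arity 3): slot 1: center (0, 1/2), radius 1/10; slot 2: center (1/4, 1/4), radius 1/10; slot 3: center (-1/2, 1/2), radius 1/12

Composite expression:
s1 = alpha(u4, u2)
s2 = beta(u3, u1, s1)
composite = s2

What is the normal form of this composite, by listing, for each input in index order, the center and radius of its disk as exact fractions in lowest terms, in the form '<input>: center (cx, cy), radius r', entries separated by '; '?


u1: center (1/4, 1/4), radius 1/10; u2: center (-13/24, 11/24), radius 1/108; u3: center (0, 1/2), radius 1/10; u4: center (-13/24, 1/2), radius 1/108

Below beta, radii multiply path by path; the u-disk centers shift.
for u3, the 1-step affine chain lands on center (0, 1/2), radius 1/10
for u1, the 1-step affine chain lands on center (1/4, 1/4), radius 1/10
for u4, the 2-step affine chain lands on center (-13/24, 1/2), radius 1/108
for u2, the 2-step affine chain lands on center (-13/24, 11/24), radius 1/108


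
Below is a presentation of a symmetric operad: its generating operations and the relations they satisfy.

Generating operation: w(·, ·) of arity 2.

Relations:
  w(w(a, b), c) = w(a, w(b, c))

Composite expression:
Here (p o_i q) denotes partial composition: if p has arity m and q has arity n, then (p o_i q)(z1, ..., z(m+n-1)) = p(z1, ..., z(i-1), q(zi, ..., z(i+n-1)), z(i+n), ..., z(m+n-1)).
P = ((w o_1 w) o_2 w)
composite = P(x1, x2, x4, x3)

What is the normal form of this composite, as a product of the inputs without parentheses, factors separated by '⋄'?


Under associativity of w, the answer is the x's in reading order.
w(x2, x4) unparenthesizes to x2 ⋄ x4
w(x1, w(x2, x4)) unparenthesizes to x1 ⋄ x2 ⋄ x4
w(w(x1, w(x2, x4)), x3) unparenthesizes to x1 ⋄ x2 ⋄ x4 ⋄ x3

x1 ⋄ x2 ⋄ x4 ⋄ x3


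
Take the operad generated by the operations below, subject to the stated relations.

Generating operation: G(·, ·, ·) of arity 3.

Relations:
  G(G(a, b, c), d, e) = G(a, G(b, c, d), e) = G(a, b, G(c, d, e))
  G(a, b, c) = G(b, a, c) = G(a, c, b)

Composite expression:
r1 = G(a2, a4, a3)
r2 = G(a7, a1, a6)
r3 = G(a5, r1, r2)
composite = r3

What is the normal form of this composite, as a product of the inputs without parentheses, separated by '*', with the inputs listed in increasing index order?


a1 * a2 * a3 * a4 * a5 * a6 * a7

Shape and order are irrelevant to G; the a-input set decides.
G(a2, a4, a3) unparenthesizes to a2 * a4 * a3
G(a7, a1, a6) unparenthesizes to a7 * a1 * a6
G(a5, G(a2, a4, a3), G(a7, a1, a6)) unparenthesizes to a5 * a2 * a4 * a3 * a7 * a1 * a6
reordering the factors by index: a1 * a2 * a3 * a4 * a5 * a6 * a7


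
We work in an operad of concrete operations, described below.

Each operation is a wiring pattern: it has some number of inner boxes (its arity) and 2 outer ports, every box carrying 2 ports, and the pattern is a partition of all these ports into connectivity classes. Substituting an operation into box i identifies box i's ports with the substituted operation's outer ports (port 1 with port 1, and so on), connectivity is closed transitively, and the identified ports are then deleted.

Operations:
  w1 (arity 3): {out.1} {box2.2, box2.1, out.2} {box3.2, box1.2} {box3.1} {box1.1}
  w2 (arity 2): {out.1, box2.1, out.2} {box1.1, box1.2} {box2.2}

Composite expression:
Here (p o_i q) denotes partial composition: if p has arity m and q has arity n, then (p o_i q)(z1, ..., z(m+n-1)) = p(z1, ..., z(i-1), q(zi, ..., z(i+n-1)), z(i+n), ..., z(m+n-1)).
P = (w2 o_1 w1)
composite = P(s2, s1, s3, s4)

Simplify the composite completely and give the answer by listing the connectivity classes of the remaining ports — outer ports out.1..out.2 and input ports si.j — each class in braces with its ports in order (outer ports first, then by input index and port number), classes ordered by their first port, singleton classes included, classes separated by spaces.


{out.1, out.2, s4.1} {s1.1, s1.2} {s2.1} {s2.2, s3.2} {s3.1} {s4.2}

Connectivity passes through glued w2-boundaries; trace each wire chain.
w1 over (s2, s1, s3) gives {out.1} {out.2, s1.1, s1.2} {s2.1} {s2.2, s3.2} {s3.1}, out.j being that stage's outer ports
w2 over (s2, s1, s3, s4) gives {out.1, out.2, s4.1} {s1.1, s1.2} {s2.1} {s2.2, s3.2} {s3.1} {s4.2}, out.j being that stage's outer ports


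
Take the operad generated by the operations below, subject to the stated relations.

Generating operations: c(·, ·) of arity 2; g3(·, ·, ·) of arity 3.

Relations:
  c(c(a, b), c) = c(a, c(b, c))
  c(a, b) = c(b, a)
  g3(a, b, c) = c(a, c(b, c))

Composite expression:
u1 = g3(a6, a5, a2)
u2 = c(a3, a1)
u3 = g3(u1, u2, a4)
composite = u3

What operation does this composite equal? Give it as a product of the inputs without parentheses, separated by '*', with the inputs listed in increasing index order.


With g3 associative and commutative, the a-input set is all that matters.
g3(a6, a5, a2) flattens to a6 * a5 * a2
c(a3, a1) flattens to a3 * a1
g3(g3(a6, a5, a2), c(a3, a1), a4) flattens to a6 * a5 * a2 * a3 * a1 * a4
reordering the factors by index: a1 * a2 * a3 * a4 * a5 * a6

a1 * a2 * a3 * a4 * a5 * a6


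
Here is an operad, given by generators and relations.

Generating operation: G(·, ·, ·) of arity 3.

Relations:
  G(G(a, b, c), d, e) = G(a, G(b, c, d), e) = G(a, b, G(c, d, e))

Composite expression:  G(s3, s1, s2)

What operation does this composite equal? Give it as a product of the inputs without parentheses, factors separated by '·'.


Every regrouping of G is equal, so read the s-inputs in written order.
G(s3, s1, s2) collapses to s3 · s1 · s2

s3 · s1 · s2


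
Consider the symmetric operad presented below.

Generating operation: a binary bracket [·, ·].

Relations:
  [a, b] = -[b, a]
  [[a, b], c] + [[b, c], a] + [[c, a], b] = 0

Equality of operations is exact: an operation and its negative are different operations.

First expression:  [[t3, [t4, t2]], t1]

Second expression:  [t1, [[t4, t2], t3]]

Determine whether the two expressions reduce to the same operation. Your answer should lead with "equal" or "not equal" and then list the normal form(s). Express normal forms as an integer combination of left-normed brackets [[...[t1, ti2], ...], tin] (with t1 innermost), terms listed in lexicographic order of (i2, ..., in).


equal: each reduces to -[[[t1, t2], t4], t3] + [[[t1, t3], t2], t4] - [[[t1, t3], t4], t2] + [[[t1, t4], t2], t3]

In normal form, the first expression is -[[[t1, t2], t4], t3] + [[[t1, t3], t2], t4] - [[[t1, t3], t4], t2] + [[[t1, t4], t2], t3]
In normal form, the second expression is -[[[t1, t2], t4], t3] + [[[t1, t3], t2], t4] - [[[t1, t3], t4], t2] + [[[t1, t4], t2], t3]
The forms coincide; equal.
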